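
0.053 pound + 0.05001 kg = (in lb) 0.1633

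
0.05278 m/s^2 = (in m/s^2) 0.05278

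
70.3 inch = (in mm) 1786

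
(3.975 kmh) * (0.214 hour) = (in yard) 930.3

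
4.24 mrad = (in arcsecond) 874.6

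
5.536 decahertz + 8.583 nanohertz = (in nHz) 5.536e+10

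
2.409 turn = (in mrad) 1.514e+04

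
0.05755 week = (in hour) 9.668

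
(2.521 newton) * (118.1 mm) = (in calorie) 0.07116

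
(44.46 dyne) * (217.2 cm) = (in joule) 0.0009657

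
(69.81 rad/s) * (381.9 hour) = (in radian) 9.598e+07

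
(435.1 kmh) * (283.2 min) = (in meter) 2.054e+06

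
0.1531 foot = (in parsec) 1.512e-18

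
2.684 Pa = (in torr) 0.02013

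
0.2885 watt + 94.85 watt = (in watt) 95.14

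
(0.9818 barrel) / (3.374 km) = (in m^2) 4.626e-05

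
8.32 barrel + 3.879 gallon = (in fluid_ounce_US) 4.522e+04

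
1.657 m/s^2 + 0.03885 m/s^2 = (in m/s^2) 1.696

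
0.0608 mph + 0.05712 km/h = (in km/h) 0.155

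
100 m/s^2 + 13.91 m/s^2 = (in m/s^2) 113.9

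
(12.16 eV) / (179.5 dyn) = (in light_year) 1.147e-31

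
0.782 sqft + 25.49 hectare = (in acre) 62.99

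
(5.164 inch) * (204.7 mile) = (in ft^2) 4.651e+05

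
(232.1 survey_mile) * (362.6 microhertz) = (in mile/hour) 303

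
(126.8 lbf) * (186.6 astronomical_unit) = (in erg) 1.575e+23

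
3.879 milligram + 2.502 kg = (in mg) 2.502e+06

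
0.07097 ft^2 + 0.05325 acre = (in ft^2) 2320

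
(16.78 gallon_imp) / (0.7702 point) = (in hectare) 0.02808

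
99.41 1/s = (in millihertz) 9.941e+04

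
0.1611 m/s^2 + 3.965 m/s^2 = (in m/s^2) 4.126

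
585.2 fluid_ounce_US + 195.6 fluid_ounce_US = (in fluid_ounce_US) 780.8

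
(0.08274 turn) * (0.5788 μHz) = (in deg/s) 1.724e-05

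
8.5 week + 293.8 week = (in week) 302.3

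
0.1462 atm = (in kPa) 14.81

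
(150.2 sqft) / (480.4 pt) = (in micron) 8.234e+07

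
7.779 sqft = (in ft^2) 7.779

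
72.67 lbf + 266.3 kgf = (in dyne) 2.935e+08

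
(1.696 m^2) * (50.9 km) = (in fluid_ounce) 2.919e+09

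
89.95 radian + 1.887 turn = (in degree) 5833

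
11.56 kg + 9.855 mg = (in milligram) 1.156e+07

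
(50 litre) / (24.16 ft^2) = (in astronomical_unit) 1.489e-13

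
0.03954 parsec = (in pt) 3.458e+18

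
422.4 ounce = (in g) 1.197e+04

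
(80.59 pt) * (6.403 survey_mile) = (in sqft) 3153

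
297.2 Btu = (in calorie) 7.494e+04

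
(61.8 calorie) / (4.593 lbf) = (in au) 8.46e-11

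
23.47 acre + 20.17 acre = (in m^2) 1.766e+05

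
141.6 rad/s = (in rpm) 1352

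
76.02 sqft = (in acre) 0.001745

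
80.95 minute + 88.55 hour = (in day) 3.746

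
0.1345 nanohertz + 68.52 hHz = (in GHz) 6.852e-06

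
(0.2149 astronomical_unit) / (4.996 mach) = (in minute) 3.15e+05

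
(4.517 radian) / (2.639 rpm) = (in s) 16.34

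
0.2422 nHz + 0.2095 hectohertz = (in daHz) 2.095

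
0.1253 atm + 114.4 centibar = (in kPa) 127.1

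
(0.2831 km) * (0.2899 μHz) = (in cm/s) 0.008207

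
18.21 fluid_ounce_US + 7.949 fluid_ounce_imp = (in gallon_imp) 0.1681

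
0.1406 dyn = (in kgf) 1.434e-07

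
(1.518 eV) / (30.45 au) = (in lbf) 1.2e-32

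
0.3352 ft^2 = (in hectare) 3.114e-06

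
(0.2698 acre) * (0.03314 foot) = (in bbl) 69.37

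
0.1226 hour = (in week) 0.0007298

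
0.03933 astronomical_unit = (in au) 0.03933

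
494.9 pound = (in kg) 224.5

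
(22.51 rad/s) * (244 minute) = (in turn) 5.245e+04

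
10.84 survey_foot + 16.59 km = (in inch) 6.533e+05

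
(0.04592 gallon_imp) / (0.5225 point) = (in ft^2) 12.19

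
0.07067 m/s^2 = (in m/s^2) 0.07067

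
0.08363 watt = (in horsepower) 0.0001121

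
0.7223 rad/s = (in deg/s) 41.38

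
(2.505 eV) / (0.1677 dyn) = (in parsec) 7.756e-30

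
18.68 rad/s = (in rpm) 178.4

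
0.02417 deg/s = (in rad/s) 0.0004218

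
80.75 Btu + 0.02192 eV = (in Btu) 80.75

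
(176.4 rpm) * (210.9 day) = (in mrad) 3.366e+11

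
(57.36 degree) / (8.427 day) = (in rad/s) 1.375e-06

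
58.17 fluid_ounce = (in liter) 1.72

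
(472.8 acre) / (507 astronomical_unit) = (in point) 7.151e-05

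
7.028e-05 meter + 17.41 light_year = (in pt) 4.669e+20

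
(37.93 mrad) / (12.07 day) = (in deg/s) 2.084e-06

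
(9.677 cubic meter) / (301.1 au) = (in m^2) 2.148e-13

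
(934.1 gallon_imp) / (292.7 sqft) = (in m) 0.1562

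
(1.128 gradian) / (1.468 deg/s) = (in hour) 0.0001921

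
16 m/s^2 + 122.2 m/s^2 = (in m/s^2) 138.2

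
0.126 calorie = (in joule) 0.5272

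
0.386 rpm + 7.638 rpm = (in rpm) 8.024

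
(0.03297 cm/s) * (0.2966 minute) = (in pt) 16.63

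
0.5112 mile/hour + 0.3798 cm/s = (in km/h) 0.8364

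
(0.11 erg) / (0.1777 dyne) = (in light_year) 6.543e-19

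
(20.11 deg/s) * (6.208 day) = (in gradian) 1.198e+07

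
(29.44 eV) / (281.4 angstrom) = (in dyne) 1.676e-05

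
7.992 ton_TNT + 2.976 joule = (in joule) 3.344e+10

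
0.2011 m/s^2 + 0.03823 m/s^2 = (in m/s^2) 0.2393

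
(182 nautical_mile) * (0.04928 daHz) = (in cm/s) 1.661e+07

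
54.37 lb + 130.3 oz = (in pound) 62.51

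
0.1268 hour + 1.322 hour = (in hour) 1.449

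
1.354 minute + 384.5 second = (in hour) 0.1294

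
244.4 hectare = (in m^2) 2.444e+06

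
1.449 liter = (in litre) 1.449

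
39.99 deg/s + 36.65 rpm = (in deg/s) 259.9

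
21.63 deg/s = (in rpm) 3.605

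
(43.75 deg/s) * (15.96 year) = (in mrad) 3.843e+11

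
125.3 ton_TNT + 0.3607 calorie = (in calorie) 1.253e+11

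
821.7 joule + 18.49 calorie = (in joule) 899.1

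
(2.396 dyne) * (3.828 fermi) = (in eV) 0.5725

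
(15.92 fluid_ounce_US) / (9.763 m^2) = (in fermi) 4.822e+10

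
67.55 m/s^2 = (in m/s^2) 67.55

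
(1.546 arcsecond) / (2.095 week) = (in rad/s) 5.915e-12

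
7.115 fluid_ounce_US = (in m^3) 0.0002104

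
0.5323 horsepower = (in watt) 396.9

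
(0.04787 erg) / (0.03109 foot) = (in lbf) 1.136e-07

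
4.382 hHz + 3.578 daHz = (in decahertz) 47.4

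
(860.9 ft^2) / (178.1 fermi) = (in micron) 4.491e+20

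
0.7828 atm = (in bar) 0.7932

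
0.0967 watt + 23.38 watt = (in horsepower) 0.03148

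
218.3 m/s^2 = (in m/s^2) 218.3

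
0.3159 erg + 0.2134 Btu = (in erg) 2.251e+09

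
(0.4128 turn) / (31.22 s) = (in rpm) 0.7933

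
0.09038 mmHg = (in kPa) 0.01205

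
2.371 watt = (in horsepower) 0.00318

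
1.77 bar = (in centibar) 177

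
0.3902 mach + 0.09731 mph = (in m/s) 132.9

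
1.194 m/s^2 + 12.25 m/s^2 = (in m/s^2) 13.44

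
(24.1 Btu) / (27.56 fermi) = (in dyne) 9.226e+22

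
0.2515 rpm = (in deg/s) 1.509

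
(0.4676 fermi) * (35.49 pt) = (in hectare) 5.854e-22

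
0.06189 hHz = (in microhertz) 6.189e+06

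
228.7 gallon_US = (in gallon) 228.7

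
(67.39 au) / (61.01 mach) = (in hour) 1.348e+05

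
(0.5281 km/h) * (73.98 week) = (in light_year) 6.938e-10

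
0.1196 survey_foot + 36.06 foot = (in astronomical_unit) 7.371e-11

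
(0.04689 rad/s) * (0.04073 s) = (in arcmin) 6.566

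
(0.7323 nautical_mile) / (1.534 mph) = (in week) 0.00327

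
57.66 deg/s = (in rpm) 9.61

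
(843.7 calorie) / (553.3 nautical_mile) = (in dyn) 344.5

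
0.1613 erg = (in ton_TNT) 3.855e-18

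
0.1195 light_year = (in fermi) 1.131e+30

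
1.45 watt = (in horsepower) 0.001944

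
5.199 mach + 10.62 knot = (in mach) 5.215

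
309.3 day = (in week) 44.19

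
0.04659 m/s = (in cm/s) 4.659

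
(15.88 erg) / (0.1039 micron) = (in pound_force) 3.436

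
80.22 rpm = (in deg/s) 481.3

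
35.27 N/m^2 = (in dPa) 352.7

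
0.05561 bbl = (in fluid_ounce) 299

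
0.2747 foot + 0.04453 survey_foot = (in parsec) 3.153e-18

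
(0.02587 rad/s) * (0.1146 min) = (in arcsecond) 3.669e+04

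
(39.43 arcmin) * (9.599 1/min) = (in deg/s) 0.1051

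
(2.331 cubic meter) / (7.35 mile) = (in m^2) 0.0001971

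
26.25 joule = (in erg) 2.625e+08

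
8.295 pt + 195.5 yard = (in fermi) 1.788e+17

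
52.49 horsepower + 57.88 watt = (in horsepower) 52.57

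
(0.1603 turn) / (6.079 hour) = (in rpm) 0.0004395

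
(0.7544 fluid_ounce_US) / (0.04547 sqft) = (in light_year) 5.582e-19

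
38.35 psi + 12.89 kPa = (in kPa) 277.3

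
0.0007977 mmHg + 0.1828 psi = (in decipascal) 1.26e+04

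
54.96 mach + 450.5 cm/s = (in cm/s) 1.872e+06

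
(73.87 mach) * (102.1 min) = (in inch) 6.066e+09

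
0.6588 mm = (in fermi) 6.588e+11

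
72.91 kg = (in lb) 160.7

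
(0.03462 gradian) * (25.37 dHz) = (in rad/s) 0.00138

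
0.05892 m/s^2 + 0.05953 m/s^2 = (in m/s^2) 0.1184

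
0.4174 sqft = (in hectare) 3.878e-06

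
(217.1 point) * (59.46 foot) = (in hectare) 0.0001388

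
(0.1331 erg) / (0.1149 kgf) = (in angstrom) 118.1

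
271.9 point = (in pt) 271.9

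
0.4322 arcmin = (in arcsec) 25.93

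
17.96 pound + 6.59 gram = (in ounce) 287.6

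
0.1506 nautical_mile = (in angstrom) 2.789e+12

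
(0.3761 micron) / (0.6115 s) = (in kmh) 2.214e-06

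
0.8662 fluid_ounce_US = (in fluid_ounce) 0.8662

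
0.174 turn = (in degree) 62.64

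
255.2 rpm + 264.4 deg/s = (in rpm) 299.3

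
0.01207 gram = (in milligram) 12.07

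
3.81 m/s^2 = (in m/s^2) 3.81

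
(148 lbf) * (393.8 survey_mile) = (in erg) 4.172e+15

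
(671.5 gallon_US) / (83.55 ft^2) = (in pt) 928.3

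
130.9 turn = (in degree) 4.712e+04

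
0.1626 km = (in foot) 533.5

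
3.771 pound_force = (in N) 16.77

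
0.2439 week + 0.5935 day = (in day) 2.301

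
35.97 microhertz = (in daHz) 3.597e-06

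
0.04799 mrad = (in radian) 4.799e-05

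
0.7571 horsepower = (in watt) 564.6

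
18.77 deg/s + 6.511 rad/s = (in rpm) 65.3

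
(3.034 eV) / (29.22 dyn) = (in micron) 1.664e-09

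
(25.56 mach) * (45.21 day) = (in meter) 3.4e+10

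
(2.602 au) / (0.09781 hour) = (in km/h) 3.98e+09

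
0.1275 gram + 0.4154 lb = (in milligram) 1.885e+05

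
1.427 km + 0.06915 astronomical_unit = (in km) 1.034e+07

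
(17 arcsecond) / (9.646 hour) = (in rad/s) 2.373e-09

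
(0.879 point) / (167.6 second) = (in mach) 5.434e-09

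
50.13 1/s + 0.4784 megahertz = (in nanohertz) 4.785e+14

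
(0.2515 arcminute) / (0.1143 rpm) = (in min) 0.0001019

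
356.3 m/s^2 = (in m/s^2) 356.3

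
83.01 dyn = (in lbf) 0.0001866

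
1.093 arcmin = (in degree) 0.01822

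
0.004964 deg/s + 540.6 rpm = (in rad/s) 56.61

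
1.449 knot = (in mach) 0.002189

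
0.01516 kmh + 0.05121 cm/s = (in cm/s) 0.4723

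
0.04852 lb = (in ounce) 0.7763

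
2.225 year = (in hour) 1.949e+04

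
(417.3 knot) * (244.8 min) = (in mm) 3.153e+09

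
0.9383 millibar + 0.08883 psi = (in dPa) 7063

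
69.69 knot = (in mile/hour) 80.2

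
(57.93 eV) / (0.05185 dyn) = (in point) 5.074e-08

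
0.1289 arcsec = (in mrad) 0.0006249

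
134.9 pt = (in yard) 0.05204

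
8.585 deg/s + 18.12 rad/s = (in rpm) 174.5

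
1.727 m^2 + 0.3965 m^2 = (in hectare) 0.0002123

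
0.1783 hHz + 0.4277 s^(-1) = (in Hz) 18.26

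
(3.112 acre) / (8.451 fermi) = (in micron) 1.49e+24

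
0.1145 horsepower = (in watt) 85.38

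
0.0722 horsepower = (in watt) 53.84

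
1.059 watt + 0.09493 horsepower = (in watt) 71.85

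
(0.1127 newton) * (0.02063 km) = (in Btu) 0.002204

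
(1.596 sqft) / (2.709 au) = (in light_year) 3.867e-29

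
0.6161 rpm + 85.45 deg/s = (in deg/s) 89.15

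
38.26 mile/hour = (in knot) 33.25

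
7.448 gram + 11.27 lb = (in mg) 5.119e+06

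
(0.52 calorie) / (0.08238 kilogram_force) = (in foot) 8.836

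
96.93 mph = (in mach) 0.1273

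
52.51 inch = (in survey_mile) 0.0008288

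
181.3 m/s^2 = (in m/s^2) 181.3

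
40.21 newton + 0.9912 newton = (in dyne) 4.12e+06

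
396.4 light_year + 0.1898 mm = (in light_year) 396.4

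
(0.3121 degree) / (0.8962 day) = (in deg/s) 4.031e-06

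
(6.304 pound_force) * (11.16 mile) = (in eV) 3.143e+24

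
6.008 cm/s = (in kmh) 0.2163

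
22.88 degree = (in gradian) 25.42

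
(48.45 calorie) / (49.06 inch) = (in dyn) 1.627e+07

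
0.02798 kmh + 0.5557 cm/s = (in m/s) 0.01333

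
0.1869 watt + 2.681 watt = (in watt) 2.868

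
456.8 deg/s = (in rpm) 76.13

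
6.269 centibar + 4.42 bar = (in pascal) 4.483e+05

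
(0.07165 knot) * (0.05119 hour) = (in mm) 6793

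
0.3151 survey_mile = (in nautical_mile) 0.2738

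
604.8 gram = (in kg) 0.6048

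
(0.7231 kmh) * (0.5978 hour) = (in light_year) 4.569e-14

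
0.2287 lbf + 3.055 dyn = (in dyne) 1.017e+05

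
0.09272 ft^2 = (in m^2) 0.008614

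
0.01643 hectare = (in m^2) 164.3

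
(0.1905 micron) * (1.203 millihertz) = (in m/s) 2.292e-10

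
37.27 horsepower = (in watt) 2.779e+04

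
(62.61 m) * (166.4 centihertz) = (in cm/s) 1.042e+04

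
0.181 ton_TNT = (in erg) 7.573e+15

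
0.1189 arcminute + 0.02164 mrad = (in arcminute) 0.1933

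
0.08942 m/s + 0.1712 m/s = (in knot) 0.5066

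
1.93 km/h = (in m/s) 0.5361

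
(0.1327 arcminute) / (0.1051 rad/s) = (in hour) 1.02e-07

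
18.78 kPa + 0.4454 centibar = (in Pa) 1.923e+04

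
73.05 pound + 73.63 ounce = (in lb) 77.65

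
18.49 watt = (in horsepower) 0.0248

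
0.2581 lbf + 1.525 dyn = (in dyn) 1.148e+05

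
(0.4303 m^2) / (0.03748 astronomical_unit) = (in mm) 7.674e-08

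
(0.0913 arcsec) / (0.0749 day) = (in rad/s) 6.84e-11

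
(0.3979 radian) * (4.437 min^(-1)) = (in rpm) 0.281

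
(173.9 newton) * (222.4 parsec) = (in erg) 1.193e+28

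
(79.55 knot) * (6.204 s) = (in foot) 833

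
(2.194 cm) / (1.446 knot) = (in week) 4.877e-08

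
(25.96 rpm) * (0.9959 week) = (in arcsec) 3.377e+11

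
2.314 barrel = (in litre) 367.9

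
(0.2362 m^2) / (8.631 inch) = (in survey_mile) 0.0006695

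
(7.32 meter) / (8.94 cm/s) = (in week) 0.0001354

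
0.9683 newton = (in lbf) 0.2177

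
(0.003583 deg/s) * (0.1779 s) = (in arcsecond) 2.295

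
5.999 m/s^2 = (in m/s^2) 5.999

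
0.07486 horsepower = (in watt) 55.82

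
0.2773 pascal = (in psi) 4.022e-05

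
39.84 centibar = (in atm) 0.3932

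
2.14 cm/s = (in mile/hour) 0.04787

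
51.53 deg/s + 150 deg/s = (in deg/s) 201.5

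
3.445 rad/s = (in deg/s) 197.4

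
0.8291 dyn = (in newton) 8.291e-06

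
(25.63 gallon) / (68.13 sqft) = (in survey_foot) 0.05029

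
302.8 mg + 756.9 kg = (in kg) 756.9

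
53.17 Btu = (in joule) 5.61e+04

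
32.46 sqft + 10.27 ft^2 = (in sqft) 42.73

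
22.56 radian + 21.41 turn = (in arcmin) 5.4e+05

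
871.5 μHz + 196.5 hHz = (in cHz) 1.965e+06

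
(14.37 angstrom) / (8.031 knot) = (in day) 4.026e-15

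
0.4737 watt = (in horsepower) 0.0006352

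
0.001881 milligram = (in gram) 1.881e-06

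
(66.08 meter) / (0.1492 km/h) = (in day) 0.01845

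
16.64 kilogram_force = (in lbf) 36.68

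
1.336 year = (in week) 69.66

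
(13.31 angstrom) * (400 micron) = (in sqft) 5.731e-12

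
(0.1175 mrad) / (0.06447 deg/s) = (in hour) 2.901e-05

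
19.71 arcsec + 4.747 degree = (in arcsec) 1.711e+04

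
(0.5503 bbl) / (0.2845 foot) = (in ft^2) 10.86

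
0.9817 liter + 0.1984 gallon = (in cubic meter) 0.001733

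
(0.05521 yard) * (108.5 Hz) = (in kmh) 19.72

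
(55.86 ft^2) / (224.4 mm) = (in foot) 75.87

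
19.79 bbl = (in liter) 3146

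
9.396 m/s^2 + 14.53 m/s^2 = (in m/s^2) 23.93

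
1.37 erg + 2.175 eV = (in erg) 1.37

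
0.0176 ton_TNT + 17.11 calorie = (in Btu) 6.98e+04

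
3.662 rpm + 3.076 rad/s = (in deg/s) 198.2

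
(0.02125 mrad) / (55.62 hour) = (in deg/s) 6.081e-09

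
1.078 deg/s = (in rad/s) 0.01881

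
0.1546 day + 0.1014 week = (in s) 7.468e+04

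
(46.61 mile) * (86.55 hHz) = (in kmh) 2.337e+09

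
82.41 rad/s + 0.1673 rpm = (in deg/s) 4723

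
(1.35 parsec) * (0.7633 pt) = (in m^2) 1.122e+13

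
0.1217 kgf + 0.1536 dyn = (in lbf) 0.2683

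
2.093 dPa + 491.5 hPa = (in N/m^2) 4.915e+04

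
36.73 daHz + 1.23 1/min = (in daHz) 36.73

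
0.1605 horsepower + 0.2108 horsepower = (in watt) 276.9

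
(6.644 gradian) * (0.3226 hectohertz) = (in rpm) 32.15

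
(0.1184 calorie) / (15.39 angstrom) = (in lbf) 7.236e+07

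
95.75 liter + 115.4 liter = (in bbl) 1.328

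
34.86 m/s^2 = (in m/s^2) 34.86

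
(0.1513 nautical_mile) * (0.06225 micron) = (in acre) 4.31e-09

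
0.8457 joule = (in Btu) 0.0008016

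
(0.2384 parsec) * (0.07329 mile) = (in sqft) 9.339e+18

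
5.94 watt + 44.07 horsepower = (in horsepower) 44.08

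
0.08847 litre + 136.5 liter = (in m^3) 0.1366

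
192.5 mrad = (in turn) 0.03064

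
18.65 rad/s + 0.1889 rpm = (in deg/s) 1070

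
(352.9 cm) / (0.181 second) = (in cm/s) 1950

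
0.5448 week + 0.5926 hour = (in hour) 92.12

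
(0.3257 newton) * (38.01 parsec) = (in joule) 3.82e+17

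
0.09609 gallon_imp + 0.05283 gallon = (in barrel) 0.004005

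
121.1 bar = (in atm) 119.5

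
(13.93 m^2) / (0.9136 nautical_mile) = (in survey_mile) 5.116e-06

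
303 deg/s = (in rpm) 50.5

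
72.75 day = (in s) 6.286e+06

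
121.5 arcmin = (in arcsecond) 7290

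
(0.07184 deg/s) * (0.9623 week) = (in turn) 116.1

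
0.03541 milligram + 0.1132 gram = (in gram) 0.1132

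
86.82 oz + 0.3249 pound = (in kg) 2.609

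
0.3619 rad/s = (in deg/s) 20.74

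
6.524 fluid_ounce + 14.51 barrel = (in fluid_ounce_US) 7.801e+04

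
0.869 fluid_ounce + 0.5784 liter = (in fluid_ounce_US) 20.43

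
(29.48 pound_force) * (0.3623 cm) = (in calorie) 0.1136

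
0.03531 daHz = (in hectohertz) 0.003531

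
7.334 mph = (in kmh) 11.8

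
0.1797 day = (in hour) 4.313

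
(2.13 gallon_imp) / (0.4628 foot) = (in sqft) 0.7389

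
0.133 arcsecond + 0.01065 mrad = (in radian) 1.129e-05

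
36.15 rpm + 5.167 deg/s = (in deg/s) 222.1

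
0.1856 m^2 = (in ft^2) 1.998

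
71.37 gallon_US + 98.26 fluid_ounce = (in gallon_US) 72.14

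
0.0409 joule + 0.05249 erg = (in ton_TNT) 9.775e-12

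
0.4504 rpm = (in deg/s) 2.702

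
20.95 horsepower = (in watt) 1.562e+04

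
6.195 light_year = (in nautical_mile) 3.165e+13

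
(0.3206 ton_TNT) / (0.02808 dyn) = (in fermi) 4.777e+30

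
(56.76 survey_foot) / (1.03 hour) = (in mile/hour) 0.01044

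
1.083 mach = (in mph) 824.9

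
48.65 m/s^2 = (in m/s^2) 48.65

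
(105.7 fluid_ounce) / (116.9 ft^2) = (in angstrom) 2.878e+06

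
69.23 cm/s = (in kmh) 2.492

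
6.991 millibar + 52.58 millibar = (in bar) 0.05957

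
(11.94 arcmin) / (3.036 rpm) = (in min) 0.0001821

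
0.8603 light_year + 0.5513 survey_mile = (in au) 5.441e+04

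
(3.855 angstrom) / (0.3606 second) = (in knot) 2.078e-09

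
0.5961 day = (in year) 0.001633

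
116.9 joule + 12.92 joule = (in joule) 129.8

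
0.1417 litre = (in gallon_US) 0.03743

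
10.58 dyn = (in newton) 0.0001058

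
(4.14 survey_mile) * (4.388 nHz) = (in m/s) 2.924e-05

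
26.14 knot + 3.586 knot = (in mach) 0.04491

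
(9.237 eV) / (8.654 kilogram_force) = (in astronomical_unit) 1.166e-31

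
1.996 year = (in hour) 1.748e+04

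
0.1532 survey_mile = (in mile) 0.1532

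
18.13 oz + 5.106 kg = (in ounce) 198.2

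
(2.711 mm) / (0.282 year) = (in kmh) 1.097e-09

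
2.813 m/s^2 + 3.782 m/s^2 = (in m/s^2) 6.595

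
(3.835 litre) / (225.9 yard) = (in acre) 4.588e-09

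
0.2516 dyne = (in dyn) 0.2516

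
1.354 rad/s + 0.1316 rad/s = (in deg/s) 85.12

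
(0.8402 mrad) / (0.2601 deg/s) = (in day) 2.142e-06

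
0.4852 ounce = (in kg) 0.01376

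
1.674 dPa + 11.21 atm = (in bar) 11.36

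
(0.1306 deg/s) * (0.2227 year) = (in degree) 9.172e+05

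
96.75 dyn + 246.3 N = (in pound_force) 55.37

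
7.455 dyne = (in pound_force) 1.676e-05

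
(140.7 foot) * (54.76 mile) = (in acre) 933.9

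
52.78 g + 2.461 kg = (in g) 2514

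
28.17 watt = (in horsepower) 0.03778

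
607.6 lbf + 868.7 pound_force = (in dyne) 6.567e+08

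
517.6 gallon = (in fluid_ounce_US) 6.625e+04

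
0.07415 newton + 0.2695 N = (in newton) 0.3437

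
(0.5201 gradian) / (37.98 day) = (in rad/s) 2.49e-09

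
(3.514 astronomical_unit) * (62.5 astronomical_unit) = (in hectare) 4.915e+20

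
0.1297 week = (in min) 1307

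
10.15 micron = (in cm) 0.001015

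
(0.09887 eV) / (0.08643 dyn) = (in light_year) 1.937e-30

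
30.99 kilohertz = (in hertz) 3.099e+04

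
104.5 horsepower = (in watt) 7.793e+04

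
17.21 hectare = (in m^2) 1.721e+05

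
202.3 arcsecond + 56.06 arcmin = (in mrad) 17.29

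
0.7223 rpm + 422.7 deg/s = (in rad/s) 7.453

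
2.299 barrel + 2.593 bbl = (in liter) 777.8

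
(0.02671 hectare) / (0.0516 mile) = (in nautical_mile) 0.001737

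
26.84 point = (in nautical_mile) 5.113e-06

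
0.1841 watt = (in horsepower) 0.0002469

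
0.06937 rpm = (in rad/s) 0.007264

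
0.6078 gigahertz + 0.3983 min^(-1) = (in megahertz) 607.8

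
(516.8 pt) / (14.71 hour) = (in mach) 1.011e-08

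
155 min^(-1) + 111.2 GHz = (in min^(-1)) 6.672e+12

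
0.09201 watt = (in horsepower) 0.0001234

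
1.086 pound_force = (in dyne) 4.831e+05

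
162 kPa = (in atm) 1.599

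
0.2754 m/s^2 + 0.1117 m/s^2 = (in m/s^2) 0.3871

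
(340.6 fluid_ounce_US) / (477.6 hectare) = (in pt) 5.978e-06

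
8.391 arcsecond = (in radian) 4.068e-05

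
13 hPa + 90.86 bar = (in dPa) 9.087e+07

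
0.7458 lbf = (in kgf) 0.3383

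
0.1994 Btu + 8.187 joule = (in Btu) 0.2072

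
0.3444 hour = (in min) 20.66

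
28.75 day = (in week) 4.107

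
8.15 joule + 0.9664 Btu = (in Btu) 0.9741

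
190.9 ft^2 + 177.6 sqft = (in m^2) 34.23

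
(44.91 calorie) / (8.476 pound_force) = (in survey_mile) 0.003097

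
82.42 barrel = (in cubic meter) 13.1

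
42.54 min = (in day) 0.02954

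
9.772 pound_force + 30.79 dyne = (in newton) 43.47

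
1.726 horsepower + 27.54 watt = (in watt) 1315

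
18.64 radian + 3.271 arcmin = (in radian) 18.64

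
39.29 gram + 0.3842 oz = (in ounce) 1.77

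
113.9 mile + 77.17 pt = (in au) 1.225e-06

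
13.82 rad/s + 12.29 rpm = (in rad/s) 15.11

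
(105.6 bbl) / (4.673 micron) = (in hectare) 359.3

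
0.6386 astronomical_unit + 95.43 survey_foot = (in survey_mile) 5.936e+07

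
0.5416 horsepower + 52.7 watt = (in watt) 456.6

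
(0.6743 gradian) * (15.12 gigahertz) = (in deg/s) 9.176e+09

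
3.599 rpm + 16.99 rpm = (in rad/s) 2.156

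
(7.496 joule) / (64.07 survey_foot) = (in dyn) 3.838e+04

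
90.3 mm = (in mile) 5.611e-05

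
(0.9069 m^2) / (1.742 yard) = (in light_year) 6.018e-17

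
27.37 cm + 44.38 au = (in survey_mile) 4.125e+09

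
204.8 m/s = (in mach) 0.6015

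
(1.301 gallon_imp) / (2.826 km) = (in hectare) 2.093e-10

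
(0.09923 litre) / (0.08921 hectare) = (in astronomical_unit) 7.435e-19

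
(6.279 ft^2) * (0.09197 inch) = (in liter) 1.363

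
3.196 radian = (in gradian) 203.5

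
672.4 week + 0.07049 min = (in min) 6.778e+06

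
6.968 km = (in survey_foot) 2.286e+04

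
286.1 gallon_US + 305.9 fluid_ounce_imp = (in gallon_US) 288.4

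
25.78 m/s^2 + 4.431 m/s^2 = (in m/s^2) 30.21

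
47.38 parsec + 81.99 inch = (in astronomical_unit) 9.773e+06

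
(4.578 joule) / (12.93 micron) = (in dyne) 3.541e+10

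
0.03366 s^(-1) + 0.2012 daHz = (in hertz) 2.046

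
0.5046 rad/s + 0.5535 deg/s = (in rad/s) 0.5143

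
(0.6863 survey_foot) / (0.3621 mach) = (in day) 1.964e-08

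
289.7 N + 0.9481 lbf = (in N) 293.9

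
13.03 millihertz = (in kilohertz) 1.303e-05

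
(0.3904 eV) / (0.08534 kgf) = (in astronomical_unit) 4.996e-31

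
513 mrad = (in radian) 0.513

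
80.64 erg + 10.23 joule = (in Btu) 0.009696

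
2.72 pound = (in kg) 1.234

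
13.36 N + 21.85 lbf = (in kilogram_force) 11.27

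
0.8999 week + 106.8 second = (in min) 9073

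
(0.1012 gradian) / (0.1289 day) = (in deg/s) 8.178e-06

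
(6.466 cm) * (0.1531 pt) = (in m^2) 3.492e-06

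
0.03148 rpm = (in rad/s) 0.003297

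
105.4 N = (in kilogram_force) 10.75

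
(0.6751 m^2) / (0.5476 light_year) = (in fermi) 0.1303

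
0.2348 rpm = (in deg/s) 1.409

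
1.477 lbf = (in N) 6.57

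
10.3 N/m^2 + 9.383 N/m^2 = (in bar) 0.0001968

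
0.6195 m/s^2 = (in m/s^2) 0.6195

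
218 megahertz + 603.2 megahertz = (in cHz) 8.212e+10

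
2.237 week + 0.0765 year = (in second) 3.765e+06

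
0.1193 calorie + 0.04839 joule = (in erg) 5.475e+06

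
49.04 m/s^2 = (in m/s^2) 49.04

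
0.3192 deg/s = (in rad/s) 0.005571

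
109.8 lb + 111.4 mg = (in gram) 4.98e+04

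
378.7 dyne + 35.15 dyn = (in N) 0.004138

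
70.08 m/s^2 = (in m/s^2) 70.08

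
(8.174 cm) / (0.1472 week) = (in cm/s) 9.182e-05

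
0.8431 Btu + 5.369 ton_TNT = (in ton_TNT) 5.369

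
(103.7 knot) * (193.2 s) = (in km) 10.31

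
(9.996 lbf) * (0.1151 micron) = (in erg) 51.18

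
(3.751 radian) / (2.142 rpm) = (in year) 5.303e-07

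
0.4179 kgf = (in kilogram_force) 0.4179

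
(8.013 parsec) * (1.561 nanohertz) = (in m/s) 3.86e+08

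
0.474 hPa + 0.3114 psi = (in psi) 0.3183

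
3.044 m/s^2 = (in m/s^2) 3.044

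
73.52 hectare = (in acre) 181.7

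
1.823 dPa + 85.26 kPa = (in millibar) 852.6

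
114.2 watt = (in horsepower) 0.1531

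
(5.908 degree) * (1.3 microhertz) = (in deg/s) 7.68e-06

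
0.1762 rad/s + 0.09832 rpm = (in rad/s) 0.1865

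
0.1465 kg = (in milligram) 1.465e+05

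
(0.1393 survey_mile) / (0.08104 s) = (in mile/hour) 6188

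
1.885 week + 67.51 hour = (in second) 1.383e+06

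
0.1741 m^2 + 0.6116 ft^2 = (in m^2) 0.2309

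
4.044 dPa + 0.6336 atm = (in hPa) 642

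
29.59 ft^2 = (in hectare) 0.0002749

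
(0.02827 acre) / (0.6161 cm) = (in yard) 2.031e+04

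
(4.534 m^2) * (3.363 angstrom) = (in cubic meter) 1.525e-09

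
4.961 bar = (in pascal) 4.961e+05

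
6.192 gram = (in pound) 0.01365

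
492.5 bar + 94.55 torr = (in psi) 7145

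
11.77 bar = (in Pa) 1.177e+06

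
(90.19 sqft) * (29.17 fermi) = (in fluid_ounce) 8.265e-09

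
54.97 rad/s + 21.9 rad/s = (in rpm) 734.1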